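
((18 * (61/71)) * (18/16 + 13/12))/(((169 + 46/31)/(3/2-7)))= -3307359/3001880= -1.10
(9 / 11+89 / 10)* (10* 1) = 1069 / 11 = 97.18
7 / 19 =0.37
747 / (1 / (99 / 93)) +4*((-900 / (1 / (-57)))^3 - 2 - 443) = 16740706427969471 / 31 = 540022787999015.19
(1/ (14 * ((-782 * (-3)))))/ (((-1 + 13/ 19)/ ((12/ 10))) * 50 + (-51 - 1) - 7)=-19/ 45029124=-0.00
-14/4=-7/2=-3.50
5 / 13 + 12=161 / 13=12.38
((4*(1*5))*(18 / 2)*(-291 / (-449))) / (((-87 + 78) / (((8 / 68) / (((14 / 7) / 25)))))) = -145500 / 7633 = -19.06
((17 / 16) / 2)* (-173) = -2941 / 32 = -91.91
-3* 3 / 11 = -0.82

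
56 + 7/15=56.47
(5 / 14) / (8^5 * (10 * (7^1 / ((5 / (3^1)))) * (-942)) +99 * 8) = -1 / 3630010608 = -0.00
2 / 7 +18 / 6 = 23 / 7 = 3.29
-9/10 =-0.90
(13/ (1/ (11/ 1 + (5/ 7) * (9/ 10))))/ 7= 2119/ 98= 21.62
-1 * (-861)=861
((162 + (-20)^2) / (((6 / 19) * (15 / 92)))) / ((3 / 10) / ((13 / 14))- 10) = -6385444 / 5661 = -1127.97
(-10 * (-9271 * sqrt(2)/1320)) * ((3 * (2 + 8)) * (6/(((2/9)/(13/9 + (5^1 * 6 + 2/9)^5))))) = 69014624671468375 * sqrt(2)/48114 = 2028545084850.13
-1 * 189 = -189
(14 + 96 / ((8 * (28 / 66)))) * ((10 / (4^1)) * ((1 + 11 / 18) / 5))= 2146 / 63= 34.06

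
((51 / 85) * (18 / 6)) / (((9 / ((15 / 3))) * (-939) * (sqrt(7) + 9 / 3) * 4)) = -1 / 2504 + sqrt(7) / 7512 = -0.00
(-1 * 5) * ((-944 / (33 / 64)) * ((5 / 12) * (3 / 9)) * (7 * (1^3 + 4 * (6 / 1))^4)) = 1032500000000 / 297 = 3476430976.43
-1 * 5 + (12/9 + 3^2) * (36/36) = 16/3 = 5.33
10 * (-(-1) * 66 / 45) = 44 / 3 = 14.67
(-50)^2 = 2500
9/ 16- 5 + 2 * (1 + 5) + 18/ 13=8.95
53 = 53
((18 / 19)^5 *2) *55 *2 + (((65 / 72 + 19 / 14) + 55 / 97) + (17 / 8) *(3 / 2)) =173.90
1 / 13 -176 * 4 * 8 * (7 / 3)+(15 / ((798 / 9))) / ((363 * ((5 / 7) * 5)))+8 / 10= -2356372901 / 179322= -13140.46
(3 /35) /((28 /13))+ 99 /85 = 20067 /16660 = 1.20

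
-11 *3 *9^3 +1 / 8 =-192455 / 8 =-24056.88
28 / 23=1.22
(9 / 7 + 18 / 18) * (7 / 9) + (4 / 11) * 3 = 284 / 99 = 2.87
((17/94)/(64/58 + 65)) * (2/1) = 0.01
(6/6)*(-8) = -8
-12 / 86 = -6 / 43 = -0.14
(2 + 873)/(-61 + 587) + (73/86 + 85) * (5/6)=3311465/45236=73.20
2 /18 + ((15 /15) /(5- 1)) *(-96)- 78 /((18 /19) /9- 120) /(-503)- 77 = -100.89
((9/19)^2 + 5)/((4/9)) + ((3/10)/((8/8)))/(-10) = 423267/36100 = 11.72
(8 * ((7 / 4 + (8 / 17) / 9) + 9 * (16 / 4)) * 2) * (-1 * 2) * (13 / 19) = -2406040 / 2907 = -827.67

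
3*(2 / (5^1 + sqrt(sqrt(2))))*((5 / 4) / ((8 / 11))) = -4125*2^(1 / 4) / 9968 - 165*2^(3 / 4) / 9968 + 825*sqrt(2) / 9968 + 20625 / 9968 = 1.67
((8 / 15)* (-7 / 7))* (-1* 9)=24 / 5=4.80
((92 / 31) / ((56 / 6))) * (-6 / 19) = -414 / 4123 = -0.10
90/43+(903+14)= 39521/43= 919.09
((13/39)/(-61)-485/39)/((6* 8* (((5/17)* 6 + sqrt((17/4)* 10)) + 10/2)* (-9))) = 1928803/32287788-1425637* sqrt(170)/322877880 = 0.00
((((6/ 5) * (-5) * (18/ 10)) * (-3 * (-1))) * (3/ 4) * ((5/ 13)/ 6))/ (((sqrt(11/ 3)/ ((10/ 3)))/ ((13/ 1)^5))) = -3855735 * sqrt(33)/ 22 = -1006795.97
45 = 45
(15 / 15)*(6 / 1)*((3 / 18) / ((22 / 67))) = 67 / 22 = 3.05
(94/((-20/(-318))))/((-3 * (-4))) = 2491/20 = 124.55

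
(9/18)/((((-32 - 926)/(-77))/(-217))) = -16709/1916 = -8.72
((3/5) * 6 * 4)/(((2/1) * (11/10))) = 72/11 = 6.55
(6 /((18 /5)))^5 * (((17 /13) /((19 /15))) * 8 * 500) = 1062500000 /20007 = 53106.41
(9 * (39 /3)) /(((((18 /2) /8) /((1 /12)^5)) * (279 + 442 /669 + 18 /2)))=2899 /2002205952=0.00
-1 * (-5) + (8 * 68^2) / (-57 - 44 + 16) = -2151 / 5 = -430.20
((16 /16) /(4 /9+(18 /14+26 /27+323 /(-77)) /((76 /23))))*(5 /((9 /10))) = -62700 /1631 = -38.44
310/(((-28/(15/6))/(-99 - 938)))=803675/28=28702.68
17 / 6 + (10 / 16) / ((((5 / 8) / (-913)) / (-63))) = 57521.83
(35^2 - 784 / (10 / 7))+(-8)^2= 3701 / 5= 740.20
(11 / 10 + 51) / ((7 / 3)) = 1563 / 70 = 22.33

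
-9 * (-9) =81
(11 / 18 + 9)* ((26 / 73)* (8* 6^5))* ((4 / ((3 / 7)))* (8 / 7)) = 165814272 / 73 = 2271428.38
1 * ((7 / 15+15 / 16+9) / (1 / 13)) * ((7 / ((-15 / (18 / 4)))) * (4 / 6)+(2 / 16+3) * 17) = 67161809 / 9600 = 6996.02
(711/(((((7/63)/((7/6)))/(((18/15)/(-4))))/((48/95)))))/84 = -13.47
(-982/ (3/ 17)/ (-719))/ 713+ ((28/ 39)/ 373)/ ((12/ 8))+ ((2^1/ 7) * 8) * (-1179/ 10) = -269.47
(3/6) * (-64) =-32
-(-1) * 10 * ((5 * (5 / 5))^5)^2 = 97656250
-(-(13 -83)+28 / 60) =-1057 / 15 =-70.47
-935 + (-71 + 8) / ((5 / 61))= -8518 / 5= -1703.60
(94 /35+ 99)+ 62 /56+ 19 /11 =160961 /1540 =104.52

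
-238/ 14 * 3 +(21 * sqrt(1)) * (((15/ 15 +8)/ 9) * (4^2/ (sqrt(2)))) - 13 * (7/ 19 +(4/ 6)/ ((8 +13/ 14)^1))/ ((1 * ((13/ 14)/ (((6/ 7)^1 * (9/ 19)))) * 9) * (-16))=-9202343/ 180500 +168 * sqrt(2)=186.61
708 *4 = 2832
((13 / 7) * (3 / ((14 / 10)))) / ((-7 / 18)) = -3510 / 343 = -10.23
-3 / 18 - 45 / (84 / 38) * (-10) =8543 / 42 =203.40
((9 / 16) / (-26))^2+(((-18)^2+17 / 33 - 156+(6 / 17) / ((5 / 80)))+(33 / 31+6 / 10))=2645862477083 / 15048084480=175.83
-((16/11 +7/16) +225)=-39933/176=-226.89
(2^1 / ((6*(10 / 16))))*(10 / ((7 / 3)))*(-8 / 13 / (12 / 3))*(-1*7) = 32 / 13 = 2.46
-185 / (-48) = 185 / 48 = 3.85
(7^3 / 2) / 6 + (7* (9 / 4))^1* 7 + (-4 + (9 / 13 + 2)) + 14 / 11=119089 / 858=138.80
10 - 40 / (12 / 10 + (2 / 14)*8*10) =1510 / 221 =6.83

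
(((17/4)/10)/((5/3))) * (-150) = -153/4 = -38.25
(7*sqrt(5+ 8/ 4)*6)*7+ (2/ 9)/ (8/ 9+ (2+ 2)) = 1/ 22+ 294*sqrt(7) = 777.90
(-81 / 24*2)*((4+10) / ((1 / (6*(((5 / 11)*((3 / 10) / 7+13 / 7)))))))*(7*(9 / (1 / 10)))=-3393495 / 11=-308499.55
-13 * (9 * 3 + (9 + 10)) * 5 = -2990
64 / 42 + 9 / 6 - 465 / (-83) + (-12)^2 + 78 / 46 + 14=13495711 / 80178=168.32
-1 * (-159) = 159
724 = 724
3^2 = 9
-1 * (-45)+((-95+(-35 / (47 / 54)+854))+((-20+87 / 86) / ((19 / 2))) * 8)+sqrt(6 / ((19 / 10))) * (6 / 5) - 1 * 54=695.93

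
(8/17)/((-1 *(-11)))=8/187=0.04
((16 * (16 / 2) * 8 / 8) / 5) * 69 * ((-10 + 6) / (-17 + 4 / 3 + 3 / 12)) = 423936 / 925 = 458.31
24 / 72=1 / 3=0.33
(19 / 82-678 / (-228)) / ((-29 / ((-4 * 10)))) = 99880 / 22591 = 4.42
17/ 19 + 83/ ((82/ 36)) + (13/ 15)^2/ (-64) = 418663549/ 11217600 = 37.32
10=10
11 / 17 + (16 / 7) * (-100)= -27123 / 119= -227.92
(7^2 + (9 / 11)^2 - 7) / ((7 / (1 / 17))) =5163 / 14399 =0.36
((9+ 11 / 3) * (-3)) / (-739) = 38 / 739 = 0.05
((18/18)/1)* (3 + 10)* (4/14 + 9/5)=949/35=27.11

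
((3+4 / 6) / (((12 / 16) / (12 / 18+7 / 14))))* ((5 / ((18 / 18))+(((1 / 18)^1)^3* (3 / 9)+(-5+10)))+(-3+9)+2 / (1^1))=24249533 / 236196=102.67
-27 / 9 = -3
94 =94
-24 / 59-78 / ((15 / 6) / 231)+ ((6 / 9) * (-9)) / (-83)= -176476482 / 24485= -7207.53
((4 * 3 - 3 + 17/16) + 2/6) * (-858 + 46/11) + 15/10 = -585727/66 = -8874.65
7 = 7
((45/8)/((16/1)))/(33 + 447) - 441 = -1806333/4096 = -441.00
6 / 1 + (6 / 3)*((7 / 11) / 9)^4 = 576362408 / 96059601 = 6.00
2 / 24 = 1 / 12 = 0.08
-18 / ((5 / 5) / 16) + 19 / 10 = -2861 / 10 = -286.10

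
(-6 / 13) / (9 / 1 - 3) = -1 / 13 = -0.08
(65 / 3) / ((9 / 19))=1235 / 27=45.74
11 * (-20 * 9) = -1980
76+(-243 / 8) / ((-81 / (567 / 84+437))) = 7757 / 32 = 242.41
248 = 248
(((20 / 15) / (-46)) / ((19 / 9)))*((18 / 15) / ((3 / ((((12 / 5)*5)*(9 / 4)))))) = -324 / 2185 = -0.15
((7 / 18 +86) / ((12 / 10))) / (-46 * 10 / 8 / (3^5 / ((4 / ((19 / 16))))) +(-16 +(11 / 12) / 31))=-41215275 / 9599519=-4.29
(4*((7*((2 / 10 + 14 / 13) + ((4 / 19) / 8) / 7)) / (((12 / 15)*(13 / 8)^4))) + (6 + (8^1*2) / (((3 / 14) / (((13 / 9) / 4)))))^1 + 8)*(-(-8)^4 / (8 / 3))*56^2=-228278778.82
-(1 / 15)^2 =-1 / 225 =-0.00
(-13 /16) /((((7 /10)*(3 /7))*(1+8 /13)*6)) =-845 /3024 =-0.28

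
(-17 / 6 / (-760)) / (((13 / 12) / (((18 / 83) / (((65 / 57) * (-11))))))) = -459 / 7714850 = -0.00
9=9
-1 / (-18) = 1 / 18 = 0.06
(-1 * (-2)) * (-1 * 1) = -2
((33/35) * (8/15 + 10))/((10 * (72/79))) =68651/63000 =1.09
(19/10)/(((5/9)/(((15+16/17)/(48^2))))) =5149/217600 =0.02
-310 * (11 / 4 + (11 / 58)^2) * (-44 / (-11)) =-3454.60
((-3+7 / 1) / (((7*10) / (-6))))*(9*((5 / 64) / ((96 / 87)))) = -783 / 3584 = -0.22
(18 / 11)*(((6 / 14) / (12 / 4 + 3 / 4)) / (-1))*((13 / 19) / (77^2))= -936 / 43370635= -0.00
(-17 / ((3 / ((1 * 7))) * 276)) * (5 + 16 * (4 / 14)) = -1139 / 828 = -1.38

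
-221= -221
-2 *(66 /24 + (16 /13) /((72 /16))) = -1415 /234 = -6.05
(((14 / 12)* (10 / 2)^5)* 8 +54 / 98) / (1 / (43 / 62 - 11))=-913254753 / 3038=-300610.52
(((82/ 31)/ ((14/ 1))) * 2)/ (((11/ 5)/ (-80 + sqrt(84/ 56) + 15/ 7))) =-223450/ 16709 + 205 * sqrt(6)/ 2387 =-13.16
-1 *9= -9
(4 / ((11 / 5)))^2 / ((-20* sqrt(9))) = -0.06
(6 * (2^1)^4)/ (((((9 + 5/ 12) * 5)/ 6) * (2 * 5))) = 3456/ 2825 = 1.22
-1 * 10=-10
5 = 5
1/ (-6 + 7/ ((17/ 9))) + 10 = 373/ 39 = 9.56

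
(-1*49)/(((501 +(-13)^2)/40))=-196/67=-2.93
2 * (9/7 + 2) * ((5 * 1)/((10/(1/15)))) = 23/105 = 0.22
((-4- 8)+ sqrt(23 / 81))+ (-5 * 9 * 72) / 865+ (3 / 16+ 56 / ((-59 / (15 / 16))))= -2686155 / 163312+ sqrt(23) / 9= -15.92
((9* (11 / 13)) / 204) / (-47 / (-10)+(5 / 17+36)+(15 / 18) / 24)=5940 / 6528509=0.00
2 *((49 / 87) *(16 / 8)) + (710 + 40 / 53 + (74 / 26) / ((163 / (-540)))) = 6874461902 / 9770709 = 703.58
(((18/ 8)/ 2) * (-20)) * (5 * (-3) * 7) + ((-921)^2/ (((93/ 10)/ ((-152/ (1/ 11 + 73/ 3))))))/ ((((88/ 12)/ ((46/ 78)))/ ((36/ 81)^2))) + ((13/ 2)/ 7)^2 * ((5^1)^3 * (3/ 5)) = -1887878717635/ 286489476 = -6589.70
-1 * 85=-85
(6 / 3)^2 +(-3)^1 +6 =7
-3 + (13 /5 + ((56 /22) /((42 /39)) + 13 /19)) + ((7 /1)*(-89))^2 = 405597572 /1045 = 388131.65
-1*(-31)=31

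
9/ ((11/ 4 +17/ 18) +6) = 324/ 349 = 0.93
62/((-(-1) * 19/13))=42.42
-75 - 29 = -104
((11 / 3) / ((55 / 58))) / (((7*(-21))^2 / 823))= 0.15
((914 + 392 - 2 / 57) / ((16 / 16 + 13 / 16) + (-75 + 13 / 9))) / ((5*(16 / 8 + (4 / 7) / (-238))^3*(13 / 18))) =-29043245205639 / 45926073376768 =-0.63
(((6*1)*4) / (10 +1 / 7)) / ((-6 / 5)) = -140 / 71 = -1.97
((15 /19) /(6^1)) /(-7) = -5 /266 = -0.02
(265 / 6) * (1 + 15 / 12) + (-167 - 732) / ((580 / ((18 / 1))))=2859 / 40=71.48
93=93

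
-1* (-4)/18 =2/9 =0.22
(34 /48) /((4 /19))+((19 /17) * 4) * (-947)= -4230.28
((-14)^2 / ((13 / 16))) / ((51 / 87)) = 90944 / 221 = 411.51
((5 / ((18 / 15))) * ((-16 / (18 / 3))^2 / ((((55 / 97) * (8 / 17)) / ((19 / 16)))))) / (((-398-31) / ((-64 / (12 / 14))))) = 8772680 / 382239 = 22.95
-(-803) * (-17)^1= -13651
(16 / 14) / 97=8 / 679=0.01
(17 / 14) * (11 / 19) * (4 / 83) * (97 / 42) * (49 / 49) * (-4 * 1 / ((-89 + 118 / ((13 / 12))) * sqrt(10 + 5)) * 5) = -943228 * sqrt(15) / 180123363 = -0.02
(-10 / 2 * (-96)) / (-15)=-32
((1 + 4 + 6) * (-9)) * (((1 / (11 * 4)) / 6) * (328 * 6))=-738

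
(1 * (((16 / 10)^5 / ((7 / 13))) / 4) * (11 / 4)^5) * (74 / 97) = 1239448496 / 2121875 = 584.13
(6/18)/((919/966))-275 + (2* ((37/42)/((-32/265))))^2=-25630311377/415005696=-61.76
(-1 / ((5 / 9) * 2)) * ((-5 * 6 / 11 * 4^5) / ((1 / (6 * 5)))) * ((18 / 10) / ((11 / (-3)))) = -4478976 / 121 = -37016.33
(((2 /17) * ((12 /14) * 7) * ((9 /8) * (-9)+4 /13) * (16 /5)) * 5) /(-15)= 8168 /1105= 7.39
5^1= 5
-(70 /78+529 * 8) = -165083 /39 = -4232.90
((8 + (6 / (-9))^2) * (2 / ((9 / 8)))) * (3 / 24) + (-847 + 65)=-63190 / 81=-780.12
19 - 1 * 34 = -15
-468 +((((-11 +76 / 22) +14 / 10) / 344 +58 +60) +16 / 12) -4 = -10009187 / 28380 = -352.68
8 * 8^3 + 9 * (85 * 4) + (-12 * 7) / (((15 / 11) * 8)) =71483 / 10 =7148.30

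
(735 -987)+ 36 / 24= -501 / 2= -250.50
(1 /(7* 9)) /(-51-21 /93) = -31 /100044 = -0.00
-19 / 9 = -2.11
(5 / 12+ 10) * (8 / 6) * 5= 69.44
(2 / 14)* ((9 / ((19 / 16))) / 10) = 72 / 665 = 0.11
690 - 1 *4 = 686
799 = 799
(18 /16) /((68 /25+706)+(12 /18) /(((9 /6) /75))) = 0.00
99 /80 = 1.24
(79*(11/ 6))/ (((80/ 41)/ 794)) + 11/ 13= 183883909/ 3120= 58937.15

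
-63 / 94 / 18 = -7 / 188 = -0.04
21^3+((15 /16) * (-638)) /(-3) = 75683 /8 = 9460.38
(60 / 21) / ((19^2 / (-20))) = -0.16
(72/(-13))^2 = 5184/169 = 30.67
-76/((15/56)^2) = -238336/225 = -1059.27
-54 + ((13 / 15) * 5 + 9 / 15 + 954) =13574 / 15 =904.93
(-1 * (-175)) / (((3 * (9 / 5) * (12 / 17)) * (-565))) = -2975 / 36612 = -0.08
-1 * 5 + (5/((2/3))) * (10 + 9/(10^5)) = 2800027/40000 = 70.00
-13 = -13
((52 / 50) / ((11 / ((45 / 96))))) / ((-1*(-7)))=39 / 6160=0.01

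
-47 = -47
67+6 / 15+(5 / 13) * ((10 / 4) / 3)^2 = 158341 / 2340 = 67.67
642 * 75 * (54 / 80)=130005 / 4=32501.25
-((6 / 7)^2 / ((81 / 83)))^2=-110224 / 194481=-0.57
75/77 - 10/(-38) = 1.24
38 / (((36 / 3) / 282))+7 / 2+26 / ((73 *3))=896.62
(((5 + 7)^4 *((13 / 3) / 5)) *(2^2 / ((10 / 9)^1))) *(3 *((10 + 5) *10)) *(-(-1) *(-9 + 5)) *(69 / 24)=-334803456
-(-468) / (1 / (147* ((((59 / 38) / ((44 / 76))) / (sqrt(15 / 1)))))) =676494* sqrt(15) / 55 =47637.27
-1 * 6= -6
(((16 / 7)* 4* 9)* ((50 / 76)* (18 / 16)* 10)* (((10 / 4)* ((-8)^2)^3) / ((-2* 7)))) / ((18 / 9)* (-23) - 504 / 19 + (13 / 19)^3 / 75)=718626816000000 / 1828050497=393111.03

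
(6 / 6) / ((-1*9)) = -1 / 9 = -0.11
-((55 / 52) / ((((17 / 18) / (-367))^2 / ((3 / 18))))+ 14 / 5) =-1000171021 / 37570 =-26621.53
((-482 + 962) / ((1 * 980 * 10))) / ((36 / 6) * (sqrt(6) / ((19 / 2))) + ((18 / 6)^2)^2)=0.00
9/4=2.25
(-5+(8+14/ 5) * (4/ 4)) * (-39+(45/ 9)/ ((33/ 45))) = -10266/ 55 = -186.65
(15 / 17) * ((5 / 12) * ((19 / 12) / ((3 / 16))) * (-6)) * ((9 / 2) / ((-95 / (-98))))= -1470 / 17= -86.47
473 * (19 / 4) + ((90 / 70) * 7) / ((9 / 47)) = 9175 / 4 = 2293.75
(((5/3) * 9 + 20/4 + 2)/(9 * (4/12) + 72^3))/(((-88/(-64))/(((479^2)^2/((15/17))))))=14318942914832/5598765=2557518.12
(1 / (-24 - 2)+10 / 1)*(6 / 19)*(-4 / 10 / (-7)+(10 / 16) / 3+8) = 256891 / 9880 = 26.00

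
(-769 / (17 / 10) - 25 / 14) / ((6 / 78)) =-1405105 / 238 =-5903.80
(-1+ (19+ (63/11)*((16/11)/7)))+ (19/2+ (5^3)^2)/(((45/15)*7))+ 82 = 204657/242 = 845.69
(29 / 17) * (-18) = -522 / 17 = -30.71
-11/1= -11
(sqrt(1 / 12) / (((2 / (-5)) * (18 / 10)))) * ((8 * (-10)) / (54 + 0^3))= 250 * sqrt(3) / 729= 0.59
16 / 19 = 0.84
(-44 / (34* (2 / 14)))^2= 82.06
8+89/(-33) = 175/33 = 5.30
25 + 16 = 41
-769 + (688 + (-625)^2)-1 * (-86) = 390630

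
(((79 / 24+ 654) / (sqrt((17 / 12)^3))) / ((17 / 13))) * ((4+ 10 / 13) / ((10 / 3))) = 293415 * sqrt(51) / 4913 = 426.50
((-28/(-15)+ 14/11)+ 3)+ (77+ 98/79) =1099892/13035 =84.38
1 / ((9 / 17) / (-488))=-8296 / 9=-921.78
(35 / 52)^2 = 1225 / 2704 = 0.45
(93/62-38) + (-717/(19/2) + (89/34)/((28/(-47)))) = -2104857/18088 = -116.37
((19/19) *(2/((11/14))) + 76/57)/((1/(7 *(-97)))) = -86912/33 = -2633.70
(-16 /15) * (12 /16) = -4 /5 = -0.80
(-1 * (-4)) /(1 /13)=52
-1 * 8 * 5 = -40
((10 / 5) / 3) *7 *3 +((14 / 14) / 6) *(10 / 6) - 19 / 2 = 43 / 9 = 4.78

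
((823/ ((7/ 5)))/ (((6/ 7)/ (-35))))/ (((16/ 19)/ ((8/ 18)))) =-2736475/ 216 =-12668.87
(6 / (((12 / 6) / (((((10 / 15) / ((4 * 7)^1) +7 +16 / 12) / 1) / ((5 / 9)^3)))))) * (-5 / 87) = -85293 / 10150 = -8.40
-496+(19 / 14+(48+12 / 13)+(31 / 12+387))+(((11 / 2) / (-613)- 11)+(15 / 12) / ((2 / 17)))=-75669085 / 1338792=-56.52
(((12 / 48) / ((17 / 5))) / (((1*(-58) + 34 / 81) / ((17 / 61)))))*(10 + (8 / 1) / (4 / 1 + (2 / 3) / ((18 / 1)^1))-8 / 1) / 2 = -87885 / 124043744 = -0.00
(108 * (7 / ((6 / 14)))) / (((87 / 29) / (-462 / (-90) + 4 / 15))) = 15876 / 5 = 3175.20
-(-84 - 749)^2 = -693889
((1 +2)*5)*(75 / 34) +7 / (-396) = 222631 / 6732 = 33.07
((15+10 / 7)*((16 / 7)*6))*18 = 198720 / 49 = 4055.51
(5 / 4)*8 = 10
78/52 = 3/2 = 1.50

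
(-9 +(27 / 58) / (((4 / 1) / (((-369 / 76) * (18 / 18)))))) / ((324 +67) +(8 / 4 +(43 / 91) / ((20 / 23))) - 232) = -0.06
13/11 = 1.18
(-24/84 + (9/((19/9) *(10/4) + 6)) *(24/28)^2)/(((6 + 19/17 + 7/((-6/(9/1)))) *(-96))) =221/238728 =0.00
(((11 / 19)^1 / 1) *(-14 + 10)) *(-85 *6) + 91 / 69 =1182.37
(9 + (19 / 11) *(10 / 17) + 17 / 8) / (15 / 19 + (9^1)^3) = 345097 / 20743536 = 0.02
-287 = -287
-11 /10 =-1.10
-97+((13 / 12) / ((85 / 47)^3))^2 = -5266202746859399 / 54309530250000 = -96.97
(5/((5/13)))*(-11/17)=-143/17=-8.41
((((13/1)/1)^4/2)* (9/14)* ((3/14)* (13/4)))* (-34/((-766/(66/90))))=624886119/3002720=208.11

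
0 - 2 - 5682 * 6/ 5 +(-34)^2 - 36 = -28502/ 5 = -5700.40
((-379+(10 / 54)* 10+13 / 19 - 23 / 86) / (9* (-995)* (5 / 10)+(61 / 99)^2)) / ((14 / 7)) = 6033290505 / 143400678242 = 0.04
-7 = -7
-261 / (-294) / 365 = 87 / 35770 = 0.00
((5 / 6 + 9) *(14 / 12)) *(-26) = -5369 / 18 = -298.28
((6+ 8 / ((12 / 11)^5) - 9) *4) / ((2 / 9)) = 67739 / 1728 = 39.20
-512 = -512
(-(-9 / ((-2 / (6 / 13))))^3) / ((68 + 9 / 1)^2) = -19683 / 13026013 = -0.00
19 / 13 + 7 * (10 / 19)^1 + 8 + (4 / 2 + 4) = 4729 / 247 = 19.15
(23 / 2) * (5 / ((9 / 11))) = 1265 / 18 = 70.28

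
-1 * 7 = -7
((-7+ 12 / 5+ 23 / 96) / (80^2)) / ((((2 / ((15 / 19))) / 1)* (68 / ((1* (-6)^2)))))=-18837 / 132300800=-0.00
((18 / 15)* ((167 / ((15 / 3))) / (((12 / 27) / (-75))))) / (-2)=13527 / 4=3381.75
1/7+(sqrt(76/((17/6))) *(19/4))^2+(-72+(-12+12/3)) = 125033/238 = 525.35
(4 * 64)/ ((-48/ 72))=-384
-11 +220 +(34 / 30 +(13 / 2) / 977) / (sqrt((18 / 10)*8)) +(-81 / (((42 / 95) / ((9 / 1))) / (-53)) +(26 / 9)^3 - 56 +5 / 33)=33413*sqrt(10) / 351720 +9831187007 / 112266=87570.78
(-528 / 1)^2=278784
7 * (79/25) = 553/25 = 22.12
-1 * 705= -705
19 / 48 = 0.40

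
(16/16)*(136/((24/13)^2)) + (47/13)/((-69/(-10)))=40.43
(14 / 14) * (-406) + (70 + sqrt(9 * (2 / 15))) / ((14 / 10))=-356 + sqrt(30) / 7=-355.22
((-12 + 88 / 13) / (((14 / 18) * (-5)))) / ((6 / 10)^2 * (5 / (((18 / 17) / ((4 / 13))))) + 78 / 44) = 0.59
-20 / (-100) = 0.20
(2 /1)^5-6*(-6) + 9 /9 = 69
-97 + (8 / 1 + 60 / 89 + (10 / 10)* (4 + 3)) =-7238 / 89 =-81.33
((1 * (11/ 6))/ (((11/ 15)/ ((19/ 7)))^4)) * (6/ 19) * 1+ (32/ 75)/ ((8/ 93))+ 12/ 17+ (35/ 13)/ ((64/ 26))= 5016208246561/ 43461941600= 115.42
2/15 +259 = 3887/15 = 259.13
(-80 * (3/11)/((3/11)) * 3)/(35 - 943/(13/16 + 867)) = -3332400/470887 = -7.08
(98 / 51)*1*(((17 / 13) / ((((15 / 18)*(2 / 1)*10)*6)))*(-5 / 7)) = -7 / 390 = -0.02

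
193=193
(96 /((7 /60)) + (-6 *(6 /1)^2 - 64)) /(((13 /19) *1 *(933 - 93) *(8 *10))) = 361 /30576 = 0.01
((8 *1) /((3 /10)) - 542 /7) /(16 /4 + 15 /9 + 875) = -533 /9247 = -0.06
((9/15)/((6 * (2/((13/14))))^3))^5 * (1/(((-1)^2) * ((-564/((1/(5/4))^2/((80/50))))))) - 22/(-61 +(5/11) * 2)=10517619439063817185589815207388790009623/28727877889343732064864595221676032000000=0.37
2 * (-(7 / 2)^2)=-49 / 2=-24.50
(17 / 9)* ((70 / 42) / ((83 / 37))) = 3145 / 2241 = 1.40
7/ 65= 0.11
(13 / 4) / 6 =0.54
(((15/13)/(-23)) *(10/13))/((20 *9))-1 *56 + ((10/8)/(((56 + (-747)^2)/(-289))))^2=-130159246997257243/2324263387012944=-56.00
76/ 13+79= 84.85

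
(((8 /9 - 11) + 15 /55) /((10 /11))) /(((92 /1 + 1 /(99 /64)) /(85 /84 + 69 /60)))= -1216039 /4815300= -0.25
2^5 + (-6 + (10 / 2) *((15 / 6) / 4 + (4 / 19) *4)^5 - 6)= 4380101627355 / 81136812032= 53.98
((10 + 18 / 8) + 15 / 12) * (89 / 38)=2403 / 76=31.62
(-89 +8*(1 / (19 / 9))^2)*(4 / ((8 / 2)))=-31481 / 361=-87.20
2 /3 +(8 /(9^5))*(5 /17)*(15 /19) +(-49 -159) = -1318144066 /6357609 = -207.33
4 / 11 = 0.36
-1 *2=-2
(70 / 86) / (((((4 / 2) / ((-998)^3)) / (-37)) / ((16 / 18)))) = 5148982118560 / 387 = 13304863355.45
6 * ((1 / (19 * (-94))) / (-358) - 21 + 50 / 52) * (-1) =499681683 / 4156022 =120.23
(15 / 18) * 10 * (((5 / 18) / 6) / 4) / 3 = 125 / 3888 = 0.03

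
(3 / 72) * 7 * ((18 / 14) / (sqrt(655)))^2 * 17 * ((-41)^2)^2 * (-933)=-1210123670967 / 36680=-32991375.98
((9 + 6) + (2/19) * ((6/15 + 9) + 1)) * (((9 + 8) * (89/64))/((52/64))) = 2313377/4940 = 468.29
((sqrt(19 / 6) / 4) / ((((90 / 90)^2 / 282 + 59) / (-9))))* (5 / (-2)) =2115* sqrt(114) / 133112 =0.17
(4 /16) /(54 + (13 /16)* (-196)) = -1 /421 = -0.00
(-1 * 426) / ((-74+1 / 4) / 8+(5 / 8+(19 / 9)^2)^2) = -178879104 / 6972859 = -25.65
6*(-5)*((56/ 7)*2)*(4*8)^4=-503316480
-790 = -790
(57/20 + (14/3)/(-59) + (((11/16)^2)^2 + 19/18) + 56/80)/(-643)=-826467119/111880765440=-0.01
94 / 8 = 11.75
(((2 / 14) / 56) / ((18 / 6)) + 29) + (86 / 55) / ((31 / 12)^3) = 56055976033 / 1926881880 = 29.09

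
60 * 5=300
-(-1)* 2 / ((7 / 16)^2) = 512 / 49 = 10.45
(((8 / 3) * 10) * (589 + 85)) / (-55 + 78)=53920 / 69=781.45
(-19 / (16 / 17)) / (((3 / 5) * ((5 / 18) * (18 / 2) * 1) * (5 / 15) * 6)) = -323 / 48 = -6.73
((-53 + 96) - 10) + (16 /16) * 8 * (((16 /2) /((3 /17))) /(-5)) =-593 /15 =-39.53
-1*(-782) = 782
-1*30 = -30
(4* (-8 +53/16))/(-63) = 25/84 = 0.30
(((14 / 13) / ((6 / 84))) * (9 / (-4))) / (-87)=0.39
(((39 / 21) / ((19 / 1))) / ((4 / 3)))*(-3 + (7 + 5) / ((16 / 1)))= -351 / 2128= -0.16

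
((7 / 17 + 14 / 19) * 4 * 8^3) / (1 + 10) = 759808 / 3553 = 213.85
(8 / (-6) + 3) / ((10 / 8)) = 4 / 3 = 1.33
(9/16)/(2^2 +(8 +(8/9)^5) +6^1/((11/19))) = 0.02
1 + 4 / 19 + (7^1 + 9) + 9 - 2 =460 / 19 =24.21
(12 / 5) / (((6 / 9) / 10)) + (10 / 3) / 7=766 / 21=36.48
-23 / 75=-0.31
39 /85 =0.46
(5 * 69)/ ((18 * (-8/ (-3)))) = 115/ 16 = 7.19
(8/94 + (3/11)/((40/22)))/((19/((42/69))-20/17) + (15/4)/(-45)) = 78897/10052125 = 0.01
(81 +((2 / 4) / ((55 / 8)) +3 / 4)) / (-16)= -18001 / 3520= -5.11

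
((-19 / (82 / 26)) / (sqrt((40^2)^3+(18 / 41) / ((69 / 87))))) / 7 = -247 *sqrt(3642363904492246) / 1108545536149814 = -0.00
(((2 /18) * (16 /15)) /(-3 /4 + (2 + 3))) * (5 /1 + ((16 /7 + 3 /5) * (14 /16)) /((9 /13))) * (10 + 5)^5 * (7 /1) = 21791000 /17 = 1281823.53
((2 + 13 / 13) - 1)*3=6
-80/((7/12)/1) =-137.14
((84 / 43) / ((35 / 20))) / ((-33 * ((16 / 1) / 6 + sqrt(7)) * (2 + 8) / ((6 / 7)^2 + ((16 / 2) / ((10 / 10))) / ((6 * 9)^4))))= -1224441632 / 20528680095 + 153055204 * sqrt(7) / 6842893365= -0.00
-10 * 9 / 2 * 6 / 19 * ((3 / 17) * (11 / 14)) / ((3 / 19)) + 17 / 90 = -131627 / 10710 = -12.29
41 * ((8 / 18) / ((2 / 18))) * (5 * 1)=820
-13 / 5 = -2.60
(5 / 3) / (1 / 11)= 55 / 3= 18.33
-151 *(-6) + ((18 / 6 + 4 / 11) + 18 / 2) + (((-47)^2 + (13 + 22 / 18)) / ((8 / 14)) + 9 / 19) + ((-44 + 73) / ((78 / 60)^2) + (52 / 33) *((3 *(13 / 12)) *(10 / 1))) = 6202457011 / 1271556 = 4877.85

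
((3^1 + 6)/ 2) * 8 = 36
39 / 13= 3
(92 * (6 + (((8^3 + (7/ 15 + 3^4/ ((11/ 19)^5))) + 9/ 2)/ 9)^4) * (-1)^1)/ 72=-120891895987407949629115651432576489321463/ 64354847410251832292961955380000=-1878520435.56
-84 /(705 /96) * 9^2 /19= -217728 /4465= -48.76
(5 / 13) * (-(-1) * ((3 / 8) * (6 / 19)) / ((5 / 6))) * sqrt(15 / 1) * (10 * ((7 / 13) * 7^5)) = 15882615 * sqrt(15) / 3211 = 19156.99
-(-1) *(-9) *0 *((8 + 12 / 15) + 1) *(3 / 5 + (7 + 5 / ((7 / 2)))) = 0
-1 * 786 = -786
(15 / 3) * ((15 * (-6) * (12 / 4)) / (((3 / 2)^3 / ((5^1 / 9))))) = -2000 / 9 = -222.22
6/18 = 1/3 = 0.33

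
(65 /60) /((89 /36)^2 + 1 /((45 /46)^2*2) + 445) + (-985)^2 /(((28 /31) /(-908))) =-33302032091077675 /34143557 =-975353332.14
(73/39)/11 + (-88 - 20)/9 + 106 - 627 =-228584/429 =-532.83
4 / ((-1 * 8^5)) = -1 / 8192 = -0.00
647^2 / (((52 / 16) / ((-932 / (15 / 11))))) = -17166317872 / 195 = -88032399.34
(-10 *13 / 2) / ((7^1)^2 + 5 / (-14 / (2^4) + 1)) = -65 / 89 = -0.73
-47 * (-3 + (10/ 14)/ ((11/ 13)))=7802/ 77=101.32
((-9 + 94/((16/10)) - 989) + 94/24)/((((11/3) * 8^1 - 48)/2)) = 1403/14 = 100.21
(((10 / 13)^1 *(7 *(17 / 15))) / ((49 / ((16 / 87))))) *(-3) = -544 / 7917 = -0.07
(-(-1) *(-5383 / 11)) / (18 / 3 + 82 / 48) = -63.49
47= 47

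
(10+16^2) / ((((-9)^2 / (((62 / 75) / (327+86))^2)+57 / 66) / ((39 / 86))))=219327108 / 36759433365899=0.00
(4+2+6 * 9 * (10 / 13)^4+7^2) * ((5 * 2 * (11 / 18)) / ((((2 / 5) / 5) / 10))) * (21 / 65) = 18239.84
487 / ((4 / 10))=2435 / 2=1217.50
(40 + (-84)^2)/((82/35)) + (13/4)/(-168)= 83448427/27552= 3028.76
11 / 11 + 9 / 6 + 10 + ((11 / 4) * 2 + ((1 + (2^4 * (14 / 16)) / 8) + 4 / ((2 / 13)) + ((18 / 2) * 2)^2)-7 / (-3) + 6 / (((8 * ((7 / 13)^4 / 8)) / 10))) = 31313197 / 28812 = 1086.81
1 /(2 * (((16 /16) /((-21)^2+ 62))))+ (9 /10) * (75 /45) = 253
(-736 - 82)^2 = 669124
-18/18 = -1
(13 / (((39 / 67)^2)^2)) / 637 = 20151121 / 113358609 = 0.18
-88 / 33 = -8 / 3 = -2.67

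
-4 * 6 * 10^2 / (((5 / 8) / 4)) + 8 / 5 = -76792 / 5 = -15358.40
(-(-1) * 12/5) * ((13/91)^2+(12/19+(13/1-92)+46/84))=-869186/4655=-186.72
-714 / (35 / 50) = -1020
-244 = -244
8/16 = 1/2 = 0.50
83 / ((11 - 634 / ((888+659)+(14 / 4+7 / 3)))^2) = 7204938587 / 9738334489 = 0.74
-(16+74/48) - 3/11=-4703/264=-17.81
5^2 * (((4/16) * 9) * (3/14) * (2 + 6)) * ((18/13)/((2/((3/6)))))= 6075/182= 33.38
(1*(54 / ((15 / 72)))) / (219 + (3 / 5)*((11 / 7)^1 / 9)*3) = 2268 / 1919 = 1.18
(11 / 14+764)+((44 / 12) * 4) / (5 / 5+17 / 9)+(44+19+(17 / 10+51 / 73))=27743203 / 33215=835.26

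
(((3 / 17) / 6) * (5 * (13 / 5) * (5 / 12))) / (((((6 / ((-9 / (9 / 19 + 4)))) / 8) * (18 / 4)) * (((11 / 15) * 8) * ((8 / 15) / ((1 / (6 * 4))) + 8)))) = -475 / 610368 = -0.00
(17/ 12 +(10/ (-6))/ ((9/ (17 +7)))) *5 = -545/ 36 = -15.14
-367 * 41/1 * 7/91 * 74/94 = -556739/611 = -911.19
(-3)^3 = -27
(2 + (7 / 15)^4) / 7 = 103651 / 354375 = 0.29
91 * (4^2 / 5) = 291.20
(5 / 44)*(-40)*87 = -4350 / 11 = -395.45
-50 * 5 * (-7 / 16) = 875 / 8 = 109.38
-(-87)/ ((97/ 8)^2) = 5568/ 9409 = 0.59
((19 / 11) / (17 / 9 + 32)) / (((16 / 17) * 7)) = 2907 / 375760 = 0.01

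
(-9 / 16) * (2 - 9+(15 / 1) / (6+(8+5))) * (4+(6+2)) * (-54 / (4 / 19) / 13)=-43011 / 52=-827.13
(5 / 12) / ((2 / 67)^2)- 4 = 463.60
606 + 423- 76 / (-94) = 48401 / 47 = 1029.81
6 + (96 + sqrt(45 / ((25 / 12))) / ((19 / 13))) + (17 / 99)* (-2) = 104.84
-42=-42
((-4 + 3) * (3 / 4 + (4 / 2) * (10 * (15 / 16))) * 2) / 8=-39 / 8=-4.88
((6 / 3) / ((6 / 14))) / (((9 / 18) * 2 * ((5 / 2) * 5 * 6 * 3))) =14 / 675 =0.02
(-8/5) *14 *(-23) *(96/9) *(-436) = -35940352/15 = -2396023.47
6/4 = 3/2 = 1.50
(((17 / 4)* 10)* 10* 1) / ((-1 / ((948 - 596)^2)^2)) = -6524685516800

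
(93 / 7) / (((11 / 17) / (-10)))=-15810 / 77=-205.32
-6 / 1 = -6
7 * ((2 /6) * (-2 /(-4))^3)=7 /24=0.29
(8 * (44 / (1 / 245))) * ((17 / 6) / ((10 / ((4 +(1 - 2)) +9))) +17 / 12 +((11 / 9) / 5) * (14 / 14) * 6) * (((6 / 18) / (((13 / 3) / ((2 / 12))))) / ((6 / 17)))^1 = 531454 / 27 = 19683.48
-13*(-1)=13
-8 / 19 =-0.42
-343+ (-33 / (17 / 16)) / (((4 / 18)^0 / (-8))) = -1607 / 17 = -94.53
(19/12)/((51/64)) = 304/153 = 1.99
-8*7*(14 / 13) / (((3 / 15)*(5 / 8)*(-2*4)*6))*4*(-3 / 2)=-784 / 13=-60.31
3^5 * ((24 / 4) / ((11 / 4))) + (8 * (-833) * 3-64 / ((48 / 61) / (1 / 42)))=-13488382 / 693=-19463.75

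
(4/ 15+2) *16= 544/ 15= 36.27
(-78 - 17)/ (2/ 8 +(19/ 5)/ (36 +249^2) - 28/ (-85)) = -2003795100/ 12222581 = -163.94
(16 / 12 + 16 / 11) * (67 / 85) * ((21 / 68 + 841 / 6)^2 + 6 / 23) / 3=115047488431 / 7959060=14454.91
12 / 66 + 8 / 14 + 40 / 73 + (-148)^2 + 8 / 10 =615670974 / 28105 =21906.10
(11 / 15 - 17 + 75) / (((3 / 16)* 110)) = 7048 / 2475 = 2.85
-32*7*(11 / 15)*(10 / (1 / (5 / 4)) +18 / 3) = -45584 / 15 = -3038.93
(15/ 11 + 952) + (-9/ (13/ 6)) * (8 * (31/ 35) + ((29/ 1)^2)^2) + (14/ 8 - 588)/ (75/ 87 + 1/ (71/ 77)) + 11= -235689638673959/ 80240160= -2937302.70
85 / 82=1.04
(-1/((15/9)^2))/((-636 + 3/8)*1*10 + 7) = 36/634925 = 0.00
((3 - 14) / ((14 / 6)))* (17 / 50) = -561 / 350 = -1.60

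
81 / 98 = 0.83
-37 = -37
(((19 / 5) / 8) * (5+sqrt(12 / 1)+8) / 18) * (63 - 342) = -7657 / 80 - 589 * sqrt(3) / 40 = -121.22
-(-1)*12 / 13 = 12 / 13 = 0.92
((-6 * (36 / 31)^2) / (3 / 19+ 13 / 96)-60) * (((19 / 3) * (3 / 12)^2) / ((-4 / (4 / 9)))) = 71299913 / 18508860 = 3.85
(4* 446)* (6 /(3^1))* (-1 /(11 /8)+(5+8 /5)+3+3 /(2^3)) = 1814774 /55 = 32995.89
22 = 22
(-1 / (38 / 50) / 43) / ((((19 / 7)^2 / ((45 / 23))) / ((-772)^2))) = -32853618000 / 6783551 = -4843.13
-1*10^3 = -1000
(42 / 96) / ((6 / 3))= 7 / 32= 0.22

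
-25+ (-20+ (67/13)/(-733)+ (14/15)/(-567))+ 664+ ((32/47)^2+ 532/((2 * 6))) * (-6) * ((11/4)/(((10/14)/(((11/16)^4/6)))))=778327720546617275/1340877916864512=580.46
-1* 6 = -6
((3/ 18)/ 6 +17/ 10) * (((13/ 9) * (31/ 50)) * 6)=125333/ 13500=9.28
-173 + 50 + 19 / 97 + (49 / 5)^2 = -64903 / 2425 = -26.76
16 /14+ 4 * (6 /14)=20 /7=2.86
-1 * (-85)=85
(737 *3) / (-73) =-2211 / 73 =-30.29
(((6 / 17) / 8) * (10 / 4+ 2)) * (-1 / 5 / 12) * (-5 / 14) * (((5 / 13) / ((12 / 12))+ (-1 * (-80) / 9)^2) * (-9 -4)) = -83605 / 68544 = -1.22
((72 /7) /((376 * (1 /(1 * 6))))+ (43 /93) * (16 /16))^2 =367450561 /936176409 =0.39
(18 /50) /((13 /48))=432 /325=1.33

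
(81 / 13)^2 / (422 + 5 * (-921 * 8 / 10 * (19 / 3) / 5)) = -405 / 44278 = -0.01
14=14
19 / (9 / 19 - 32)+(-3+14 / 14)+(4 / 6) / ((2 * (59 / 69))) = -78204 / 35341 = -2.21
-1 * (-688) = 688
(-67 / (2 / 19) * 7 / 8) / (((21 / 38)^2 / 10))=-2297765 / 126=-18236.23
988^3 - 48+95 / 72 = 69438976223 / 72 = 964430225.32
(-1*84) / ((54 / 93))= -434 / 3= -144.67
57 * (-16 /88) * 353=-40242 /11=-3658.36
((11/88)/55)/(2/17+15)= 17/113080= 0.00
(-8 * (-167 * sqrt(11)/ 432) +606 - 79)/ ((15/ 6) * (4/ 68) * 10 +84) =2839 * sqrt(11)/ 78462 +8959/ 1453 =6.29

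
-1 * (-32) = 32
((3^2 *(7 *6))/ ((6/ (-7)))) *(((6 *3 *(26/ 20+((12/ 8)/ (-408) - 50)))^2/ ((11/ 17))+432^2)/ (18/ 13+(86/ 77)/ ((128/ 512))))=-16502367011098059/ 159337600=-103568567.69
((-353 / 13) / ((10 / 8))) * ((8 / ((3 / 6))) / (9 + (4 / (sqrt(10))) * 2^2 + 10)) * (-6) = 86.68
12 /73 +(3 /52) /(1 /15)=3909 /3796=1.03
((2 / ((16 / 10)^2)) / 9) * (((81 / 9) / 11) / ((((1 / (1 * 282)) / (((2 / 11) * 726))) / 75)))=793125 / 4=198281.25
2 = 2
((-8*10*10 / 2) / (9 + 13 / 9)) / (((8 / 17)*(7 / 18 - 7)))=4050 / 329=12.31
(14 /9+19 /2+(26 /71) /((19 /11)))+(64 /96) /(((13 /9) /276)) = 43767779 /315666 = 138.65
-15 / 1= -15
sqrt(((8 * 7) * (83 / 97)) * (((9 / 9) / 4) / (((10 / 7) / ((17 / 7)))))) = sqrt(4790345) / 485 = 4.51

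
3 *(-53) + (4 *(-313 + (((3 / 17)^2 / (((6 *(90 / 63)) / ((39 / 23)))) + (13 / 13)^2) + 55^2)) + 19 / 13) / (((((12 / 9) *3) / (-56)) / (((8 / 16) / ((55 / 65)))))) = -32883248819 / 365585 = -89946.93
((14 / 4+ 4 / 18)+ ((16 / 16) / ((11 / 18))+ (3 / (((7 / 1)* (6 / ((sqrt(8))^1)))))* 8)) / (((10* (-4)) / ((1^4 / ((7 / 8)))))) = -1061 / 6930 - 8* sqrt(2) / 245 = -0.20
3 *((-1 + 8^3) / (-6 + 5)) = -1533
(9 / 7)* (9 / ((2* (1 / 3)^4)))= 6561 / 14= 468.64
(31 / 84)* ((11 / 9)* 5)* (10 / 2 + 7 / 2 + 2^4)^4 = 1404140815 / 1728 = 812581.49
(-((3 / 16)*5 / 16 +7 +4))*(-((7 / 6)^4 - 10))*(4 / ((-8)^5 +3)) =29892529 / 2717660160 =0.01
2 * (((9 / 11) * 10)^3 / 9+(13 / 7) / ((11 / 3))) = 1143438 / 9317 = 122.73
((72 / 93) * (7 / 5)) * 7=1176 / 155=7.59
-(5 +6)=-11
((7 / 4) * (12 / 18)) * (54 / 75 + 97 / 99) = 29449 / 14850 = 1.98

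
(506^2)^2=65554433296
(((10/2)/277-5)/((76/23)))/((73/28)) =-222180/384199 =-0.58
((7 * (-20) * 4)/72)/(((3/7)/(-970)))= 475300/27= 17603.70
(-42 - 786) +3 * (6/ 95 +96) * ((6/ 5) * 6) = 592308/ 475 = 1246.96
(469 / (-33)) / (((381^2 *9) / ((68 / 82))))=-15946 / 1767625497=-0.00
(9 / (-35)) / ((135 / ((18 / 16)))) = -3 / 1400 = -0.00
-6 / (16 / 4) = -3 / 2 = -1.50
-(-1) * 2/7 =2/7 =0.29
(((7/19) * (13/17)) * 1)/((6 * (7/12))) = 26/323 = 0.08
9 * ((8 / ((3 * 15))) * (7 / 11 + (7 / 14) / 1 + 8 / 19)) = 2604 / 1045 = 2.49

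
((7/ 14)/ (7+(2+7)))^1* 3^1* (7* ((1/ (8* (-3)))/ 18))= -7/ 4608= -0.00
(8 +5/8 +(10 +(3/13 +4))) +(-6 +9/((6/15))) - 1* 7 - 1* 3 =3053/104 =29.36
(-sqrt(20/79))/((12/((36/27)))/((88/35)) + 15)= -176 *sqrt(395)/129165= -0.03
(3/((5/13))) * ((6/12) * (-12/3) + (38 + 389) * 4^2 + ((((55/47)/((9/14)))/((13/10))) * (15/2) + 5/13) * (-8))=2471950/47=52594.68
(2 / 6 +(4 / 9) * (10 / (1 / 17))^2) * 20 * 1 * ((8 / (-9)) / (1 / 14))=-258950720 / 81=-3196922.47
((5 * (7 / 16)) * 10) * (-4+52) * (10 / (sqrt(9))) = 3500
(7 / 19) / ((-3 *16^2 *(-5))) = 7 / 72960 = 0.00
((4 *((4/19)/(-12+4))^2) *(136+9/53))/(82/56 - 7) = -202076/2965615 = -0.07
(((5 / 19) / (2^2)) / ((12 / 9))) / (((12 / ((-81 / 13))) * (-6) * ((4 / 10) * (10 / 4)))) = 135 / 31616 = 0.00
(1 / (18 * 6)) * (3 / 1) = 1 / 36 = 0.03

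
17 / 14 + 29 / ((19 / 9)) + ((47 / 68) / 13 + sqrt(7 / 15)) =sqrt(105) / 15 + 1764085 / 117572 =15.69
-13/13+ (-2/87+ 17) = 1390/87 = 15.98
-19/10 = -1.90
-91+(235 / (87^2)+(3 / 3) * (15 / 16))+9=-9813233 / 121104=-81.03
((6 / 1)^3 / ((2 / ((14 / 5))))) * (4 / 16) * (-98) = -37044 / 5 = -7408.80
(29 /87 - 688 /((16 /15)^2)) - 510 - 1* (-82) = -49553 /48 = -1032.35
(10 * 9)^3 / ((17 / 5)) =3645000 / 17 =214411.76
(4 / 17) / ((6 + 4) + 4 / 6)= 3 / 136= 0.02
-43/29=-1.48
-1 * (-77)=77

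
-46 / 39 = -1.18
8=8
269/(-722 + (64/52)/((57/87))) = -0.37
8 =8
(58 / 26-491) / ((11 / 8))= -50832 / 143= -355.47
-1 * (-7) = 7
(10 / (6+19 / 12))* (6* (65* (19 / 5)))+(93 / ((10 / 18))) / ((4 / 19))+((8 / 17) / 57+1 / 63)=2749.46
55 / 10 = 11 / 2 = 5.50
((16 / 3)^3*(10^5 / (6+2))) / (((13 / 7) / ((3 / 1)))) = 358400000 / 117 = 3063247.86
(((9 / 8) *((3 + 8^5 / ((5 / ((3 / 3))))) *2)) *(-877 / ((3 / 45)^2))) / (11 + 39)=-2328805971 / 40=-58220149.28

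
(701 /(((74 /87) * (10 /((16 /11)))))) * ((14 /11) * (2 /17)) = 6830544 /380545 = 17.95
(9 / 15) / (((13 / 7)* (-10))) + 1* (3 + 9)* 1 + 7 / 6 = 12806 / 975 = 13.13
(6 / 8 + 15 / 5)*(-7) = -105 / 4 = -26.25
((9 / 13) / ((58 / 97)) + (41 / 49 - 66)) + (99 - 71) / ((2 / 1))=-1847501 / 36946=-50.01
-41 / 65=-0.63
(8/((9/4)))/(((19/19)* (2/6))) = 32/3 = 10.67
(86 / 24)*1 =43 / 12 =3.58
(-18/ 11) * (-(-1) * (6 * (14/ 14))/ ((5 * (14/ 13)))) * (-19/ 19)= 702/ 385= 1.82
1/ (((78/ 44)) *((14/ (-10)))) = -110/ 273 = -0.40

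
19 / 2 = 9.50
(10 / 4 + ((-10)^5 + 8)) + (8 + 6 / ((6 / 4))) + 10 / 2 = -199945 / 2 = -99972.50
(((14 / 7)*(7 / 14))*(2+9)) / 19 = 0.58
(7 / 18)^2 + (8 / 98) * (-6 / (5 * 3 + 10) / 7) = 412399 / 2778300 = 0.15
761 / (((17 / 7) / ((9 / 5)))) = 47943 / 85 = 564.04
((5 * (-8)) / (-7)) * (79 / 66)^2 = 62410 / 7623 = 8.19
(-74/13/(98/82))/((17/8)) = -24272/10829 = -2.24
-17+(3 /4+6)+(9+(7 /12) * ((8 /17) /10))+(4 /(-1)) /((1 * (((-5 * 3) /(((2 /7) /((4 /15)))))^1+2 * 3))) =-737 /1020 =-0.72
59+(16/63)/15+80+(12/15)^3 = 3296371/23625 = 139.53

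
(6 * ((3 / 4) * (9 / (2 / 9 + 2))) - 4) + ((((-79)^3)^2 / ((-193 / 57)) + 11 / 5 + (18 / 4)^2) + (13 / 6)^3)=-7482231876054059 / 104220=-71792668164.02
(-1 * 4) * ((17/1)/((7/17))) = -1156/7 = -165.14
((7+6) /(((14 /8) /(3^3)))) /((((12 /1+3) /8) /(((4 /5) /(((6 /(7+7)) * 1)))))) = 4992 /25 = 199.68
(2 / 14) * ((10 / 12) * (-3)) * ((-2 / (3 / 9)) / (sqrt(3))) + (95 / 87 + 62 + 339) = 5 * sqrt(3) / 7 + 34982 / 87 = 403.33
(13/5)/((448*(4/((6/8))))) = 0.00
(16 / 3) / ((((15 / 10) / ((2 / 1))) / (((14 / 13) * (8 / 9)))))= 6.81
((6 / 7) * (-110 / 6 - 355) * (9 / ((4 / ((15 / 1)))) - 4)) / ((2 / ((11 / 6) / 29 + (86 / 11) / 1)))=-35902300 / 957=-37515.46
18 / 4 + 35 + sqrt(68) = 2 * sqrt(17) + 79 / 2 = 47.75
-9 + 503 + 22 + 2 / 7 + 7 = 3663 / 7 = 523.29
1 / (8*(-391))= -1 / 3128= -0.00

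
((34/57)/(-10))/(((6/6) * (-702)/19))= 17/10530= 0.00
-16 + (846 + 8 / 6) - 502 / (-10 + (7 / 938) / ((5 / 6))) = 8851928 / 10041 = 881.58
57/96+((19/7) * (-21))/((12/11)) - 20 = -2293/32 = -71.66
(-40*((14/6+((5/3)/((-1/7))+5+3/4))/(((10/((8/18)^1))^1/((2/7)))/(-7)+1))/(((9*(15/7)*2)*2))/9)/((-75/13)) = 7826/2241675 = 0.00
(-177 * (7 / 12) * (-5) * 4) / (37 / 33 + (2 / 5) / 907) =309037575 / 167861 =1841.03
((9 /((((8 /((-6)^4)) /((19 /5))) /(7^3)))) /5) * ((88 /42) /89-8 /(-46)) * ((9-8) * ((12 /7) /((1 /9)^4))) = 844086032.00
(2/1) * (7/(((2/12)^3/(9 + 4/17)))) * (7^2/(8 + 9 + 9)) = 11631816/221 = 52632.65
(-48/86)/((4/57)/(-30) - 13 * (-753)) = -20520/359892499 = -0.00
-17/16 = -1.06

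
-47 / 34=-1.38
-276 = -276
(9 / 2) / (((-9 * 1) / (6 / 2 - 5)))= 1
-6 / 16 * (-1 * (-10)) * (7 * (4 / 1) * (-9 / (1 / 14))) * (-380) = -5027400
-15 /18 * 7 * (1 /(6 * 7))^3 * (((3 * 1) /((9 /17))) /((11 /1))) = -85 /2095632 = -0.00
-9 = -9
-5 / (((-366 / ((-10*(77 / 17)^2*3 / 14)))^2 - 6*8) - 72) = 89676125 / 909100436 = 0.10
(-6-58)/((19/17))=-1088/19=-57.26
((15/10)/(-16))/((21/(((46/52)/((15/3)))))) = -23/29120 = -0.00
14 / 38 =7 / 19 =0.37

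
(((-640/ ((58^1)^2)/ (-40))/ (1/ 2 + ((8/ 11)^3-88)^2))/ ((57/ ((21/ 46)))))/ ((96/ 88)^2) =1500512167/ 359877336294727476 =0.00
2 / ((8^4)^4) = 1 / 140737488355328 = 0.00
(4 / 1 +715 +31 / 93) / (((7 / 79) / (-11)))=-1875302 / 21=-89300.10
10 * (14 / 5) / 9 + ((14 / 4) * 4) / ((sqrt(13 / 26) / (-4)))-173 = -1529 / 9-56 * sqrt(2) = -249.08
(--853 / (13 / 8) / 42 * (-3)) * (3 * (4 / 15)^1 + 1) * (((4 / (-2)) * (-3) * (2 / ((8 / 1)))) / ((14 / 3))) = -69093 / 3185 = -21.69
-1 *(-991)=991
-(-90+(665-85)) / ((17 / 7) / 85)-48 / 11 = -188698 / 11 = -17154.36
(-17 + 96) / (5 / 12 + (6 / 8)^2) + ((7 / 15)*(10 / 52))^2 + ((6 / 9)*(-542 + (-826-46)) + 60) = -229323937 / 285948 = -801.98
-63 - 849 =-912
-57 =-57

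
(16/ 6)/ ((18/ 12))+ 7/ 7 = 25/ 9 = 2.78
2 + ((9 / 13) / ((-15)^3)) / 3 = 29249 / 14625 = 2.00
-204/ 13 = -15.69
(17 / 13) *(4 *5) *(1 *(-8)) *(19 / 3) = -51680 / 39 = -1325.13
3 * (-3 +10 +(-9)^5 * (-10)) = 1771491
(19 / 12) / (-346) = -19 / 4152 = -0.00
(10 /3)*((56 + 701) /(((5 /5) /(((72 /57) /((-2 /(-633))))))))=19167240 /19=1008802.11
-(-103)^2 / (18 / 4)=-21218 / 9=-2357.56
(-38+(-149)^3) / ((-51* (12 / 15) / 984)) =1356274670 / 17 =79780862.94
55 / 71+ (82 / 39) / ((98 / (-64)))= -0.60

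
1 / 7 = 0.14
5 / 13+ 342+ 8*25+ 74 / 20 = 70991 / 130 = 546.08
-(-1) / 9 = 1 / 9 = 0.11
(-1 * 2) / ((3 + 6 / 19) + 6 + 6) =-38 / 291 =-0.13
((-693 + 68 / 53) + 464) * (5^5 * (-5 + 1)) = 2846462.26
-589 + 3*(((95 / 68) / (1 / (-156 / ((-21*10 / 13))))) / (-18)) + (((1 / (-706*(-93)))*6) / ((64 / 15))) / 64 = -9460948709141 / 16001642496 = -591.25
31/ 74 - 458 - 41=-36895/ 74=-498.58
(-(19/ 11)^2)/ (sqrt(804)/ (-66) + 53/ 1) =-57399/ 1019600-361 * sqrt(201)/ 11215600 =-0.06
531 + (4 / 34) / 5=45137 / 85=531.02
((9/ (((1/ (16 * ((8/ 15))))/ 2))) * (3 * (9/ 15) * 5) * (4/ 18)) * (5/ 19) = 1536/ 19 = 80.84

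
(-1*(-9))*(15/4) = 135/4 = 33.75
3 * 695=2085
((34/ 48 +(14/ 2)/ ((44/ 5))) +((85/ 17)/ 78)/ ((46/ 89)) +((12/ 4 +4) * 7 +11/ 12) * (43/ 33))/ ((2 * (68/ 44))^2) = 173669815/ 24886368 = 6.98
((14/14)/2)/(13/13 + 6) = 1/14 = 0.07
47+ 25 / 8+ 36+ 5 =729 / 8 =91.12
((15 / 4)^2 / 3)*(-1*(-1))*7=525 / 16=32.81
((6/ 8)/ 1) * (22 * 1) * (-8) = -132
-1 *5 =-5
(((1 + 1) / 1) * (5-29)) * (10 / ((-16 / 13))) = 390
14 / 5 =2.80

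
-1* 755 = -755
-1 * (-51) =51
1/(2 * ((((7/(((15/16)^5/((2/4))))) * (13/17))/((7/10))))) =2581875/27262976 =0.09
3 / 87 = 1 / 29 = 0.03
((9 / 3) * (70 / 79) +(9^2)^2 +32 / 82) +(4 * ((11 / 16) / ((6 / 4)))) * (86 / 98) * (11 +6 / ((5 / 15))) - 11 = 6284674619 / 952266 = 6599.70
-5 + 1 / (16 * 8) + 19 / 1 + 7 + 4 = 3201 / 128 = 25.01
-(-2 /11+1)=-9 /11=-0.82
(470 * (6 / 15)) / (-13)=-188 / 13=-14.46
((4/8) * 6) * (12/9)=4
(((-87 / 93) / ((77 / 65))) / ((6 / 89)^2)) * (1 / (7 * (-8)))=14931085 / 4812192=3.10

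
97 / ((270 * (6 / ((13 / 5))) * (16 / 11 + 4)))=13871 / 486000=0.03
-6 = -6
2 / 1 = 2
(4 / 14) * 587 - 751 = -4083 / 7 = -583.29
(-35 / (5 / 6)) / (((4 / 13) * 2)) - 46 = -457 / 4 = -114.25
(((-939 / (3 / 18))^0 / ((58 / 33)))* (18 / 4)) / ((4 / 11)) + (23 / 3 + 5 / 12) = 21053 / 1392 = 15.12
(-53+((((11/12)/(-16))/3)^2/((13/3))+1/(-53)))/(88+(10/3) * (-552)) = 4039919347/133498699776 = 0.03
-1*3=-3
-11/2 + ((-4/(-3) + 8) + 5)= 53/6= 8.83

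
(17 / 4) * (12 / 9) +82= 263 / 3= 87.67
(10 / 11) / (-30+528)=5 / 2739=0.00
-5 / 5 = -1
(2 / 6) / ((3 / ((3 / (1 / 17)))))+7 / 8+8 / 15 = 283 / 40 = 7.08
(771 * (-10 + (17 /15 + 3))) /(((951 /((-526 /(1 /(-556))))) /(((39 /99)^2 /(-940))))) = 25404482896 /110625075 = 229.64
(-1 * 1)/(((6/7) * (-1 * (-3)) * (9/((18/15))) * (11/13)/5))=-91/297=-0.31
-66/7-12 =-150/7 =-21.43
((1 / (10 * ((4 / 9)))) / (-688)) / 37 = -9 / 1018240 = -0.00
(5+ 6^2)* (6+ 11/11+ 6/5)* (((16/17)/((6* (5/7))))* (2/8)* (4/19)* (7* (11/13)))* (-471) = -1138010104/104975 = -10840.77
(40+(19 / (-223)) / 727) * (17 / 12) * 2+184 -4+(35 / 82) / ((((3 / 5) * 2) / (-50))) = 5494679371 / 19940883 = 275.55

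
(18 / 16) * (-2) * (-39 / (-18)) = -39 / 8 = -4.88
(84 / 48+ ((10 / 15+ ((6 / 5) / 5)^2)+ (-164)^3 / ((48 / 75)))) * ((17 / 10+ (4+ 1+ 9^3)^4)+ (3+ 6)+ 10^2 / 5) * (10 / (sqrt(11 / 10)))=-150036497521251804697481 * sqrt(110) / 82500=-19073891654393685207.41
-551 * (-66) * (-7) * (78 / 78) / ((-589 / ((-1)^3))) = -432.19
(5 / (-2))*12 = -30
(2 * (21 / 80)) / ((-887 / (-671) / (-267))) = -3762297 / 35480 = -106.04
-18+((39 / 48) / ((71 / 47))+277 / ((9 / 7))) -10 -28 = 1635659 / 10224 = 159.98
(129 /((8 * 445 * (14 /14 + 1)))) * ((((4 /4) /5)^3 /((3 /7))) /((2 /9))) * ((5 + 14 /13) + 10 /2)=24381 /1446250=0.02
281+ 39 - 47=273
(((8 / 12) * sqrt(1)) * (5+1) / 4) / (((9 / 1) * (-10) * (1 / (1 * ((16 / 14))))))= -4 / 315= -0.01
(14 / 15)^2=196 / 225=0.87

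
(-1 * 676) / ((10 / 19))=-6422 / 5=-1284.40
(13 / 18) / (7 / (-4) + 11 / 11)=-26 / 27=-0.96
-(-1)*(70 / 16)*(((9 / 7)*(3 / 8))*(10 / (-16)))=-675 / 512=-1.32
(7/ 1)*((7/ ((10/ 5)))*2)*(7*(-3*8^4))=-4214784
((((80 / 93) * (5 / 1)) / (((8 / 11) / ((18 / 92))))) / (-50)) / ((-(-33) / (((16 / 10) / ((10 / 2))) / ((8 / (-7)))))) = 7 / 35650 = 0.00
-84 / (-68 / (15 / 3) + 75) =-420 / 307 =-1.37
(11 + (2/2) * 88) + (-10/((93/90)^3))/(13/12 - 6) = 177249231/1757669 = 100.84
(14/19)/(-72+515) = 0.00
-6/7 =-0.86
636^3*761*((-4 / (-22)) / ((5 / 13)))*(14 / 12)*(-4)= -23753966116608 / 55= -431890293029.24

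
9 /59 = 0.15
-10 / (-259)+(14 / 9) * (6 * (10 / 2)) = 36290 / 777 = 46.71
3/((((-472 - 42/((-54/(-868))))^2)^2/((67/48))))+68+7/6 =37716385601617631081/545297141228187648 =69.17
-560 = -560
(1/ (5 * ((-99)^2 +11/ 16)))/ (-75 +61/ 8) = -128/ 422648765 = -0.00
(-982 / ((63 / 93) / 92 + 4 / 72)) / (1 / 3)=-75617928 / 1615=-46822.25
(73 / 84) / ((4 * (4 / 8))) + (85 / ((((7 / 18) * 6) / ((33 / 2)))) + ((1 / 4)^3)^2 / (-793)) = 41029134827 / 68210688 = 601.51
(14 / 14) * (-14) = -14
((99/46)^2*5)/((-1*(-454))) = 0.05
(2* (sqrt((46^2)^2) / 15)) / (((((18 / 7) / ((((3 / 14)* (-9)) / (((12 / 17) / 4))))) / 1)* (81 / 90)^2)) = -359720 / 243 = -1480.33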